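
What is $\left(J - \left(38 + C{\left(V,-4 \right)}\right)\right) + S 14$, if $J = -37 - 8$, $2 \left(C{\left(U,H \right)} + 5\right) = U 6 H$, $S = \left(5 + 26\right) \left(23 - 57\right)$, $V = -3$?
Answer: $-14870$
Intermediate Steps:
$S = -1054$ ($S = 31 \left(-34\right) = -1054$)
$C{\left(U,H \right)} = -5 + 3 H U$ ($C{\left(U,H \right)} = -5 + \frac{U 6 H}{2} = -5 + \frac{6 U H}{2} = -5 + \frac{6 H U}{2} = -5 + 3 H U$)
$J = -45$
$\left(J - \left(38 + C{\left(V,-4 \right)}\right)\right) + S 14 = \left(-45 - \left(33 + 3 \left(-4\right) \left(-3\right)\right)\right) - 14756 = \left(-45 - 69\right) - 14756 = -114 - 14756 = -14870$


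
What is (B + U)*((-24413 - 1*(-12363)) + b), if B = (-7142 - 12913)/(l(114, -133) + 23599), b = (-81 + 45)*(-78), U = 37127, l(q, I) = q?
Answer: -8136402608032/23713 ≈ -3.4312e+8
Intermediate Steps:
b = 2808 (b = -36*(-78) = 2808)
B = -20055/23713 (B = (-7142 - 12913)/(114 + 23599) = -20055/23713 ≈ -0.84574)
(B + U)*((-24413 - 1*(-12363)) + b) = (-20055/23713 + 37127)*((-24413 - 1*(-12363)) + 2808) = 880372496*((-24413 + 12363) + 2808)/23713 = 880372496*(-12050 + 2808)/23713 = (880372496/23713)*(-9242) = -8136402608032/23713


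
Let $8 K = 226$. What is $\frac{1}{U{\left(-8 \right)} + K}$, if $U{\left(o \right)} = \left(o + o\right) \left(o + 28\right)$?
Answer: $- \frac{4}{1167} \approx -0.0034276$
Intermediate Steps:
$U{\left(o \right)} = 2 o \left(28 + o\right)$
$K = \frac{113}{4}$ ($K = \frac{1}{8} \cdot 226 = \frac{113}{4} \approx 28.25$)
$\frac{1}{U{\left(-8 \right)} + K} = \frac{1}{2 \left(-8\right) \left(28 - 8\right) + \frac{113}{4}} = \frac{1}{2 \left(-8\right) 20 + \frac{113}{4}} = \frac{1}{-320 + \frac{113}{4}} = \frac{1}{- \frac{1167}{4}} = - \frac{4}{1167}$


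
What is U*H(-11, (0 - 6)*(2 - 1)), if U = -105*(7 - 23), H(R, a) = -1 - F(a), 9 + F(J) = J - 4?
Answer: 30240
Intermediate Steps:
F(J) = -13 + J (F(J) = -9 + (J - 4) = -9 + (-4 + J) = -13 + J)
H(R, a) = 12 - a (H(R, a) = -1 - (-13 + a) = -1 + (13 - a) = 12 - a)
U = 1680 (U = -105*(-16) = 1680)
U*H(-11, (0 - 6)*(2 - 1)) = 1680*(12 - (0 - 6)*(2 - 1)) = 1680*(12 - (-6)) = 1680*(12 - 1*(-6)) = 1680*(12 + 6) = 1680*18 = 30240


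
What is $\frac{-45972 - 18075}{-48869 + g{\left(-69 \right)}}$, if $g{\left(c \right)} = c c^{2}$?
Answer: $\frac{64047}{377378} \approx 0.16972$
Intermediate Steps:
$g{\left(c \right)} = c^{3}$
$\frac{-45972 - 18075}{-48869 + g{\left(-69 \right)}} = \frac{-45972 - 18075}{-48869 + \left(-69\right)^{3}} = - \frac{64047}{-48869 - 328509} = - \frac{64047}{-377378} = \left(-64047\right) \left(- \frac{1}{377378}\right) = \frac{64047}{377378}$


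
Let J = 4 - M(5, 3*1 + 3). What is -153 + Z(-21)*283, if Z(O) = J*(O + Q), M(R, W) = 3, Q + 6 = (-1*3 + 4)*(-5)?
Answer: -9209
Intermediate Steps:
Q = -11 (Q = -6 + (-1*3 + 4)*(-5) = -6 + (-3 + 4)*(-5) = -6 + 1*(-5) = -6 - 5 = -11)
J = 1 (J = 4 - 1*3 = 4 - 3 = 1)
Z(O) = -11 + O (Z(O) = 1*(O - 11) = 1*(-11 + O) = -11 + O)
-153 + Z(-21)*283 = -153 + (-11 - 21)*283 = -153 - 32*283 = -153 - 9056 = -9209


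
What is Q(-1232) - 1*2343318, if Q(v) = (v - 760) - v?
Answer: -2344078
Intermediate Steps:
Q(v) = -760 (Q(v) = (-760 + v) - v = -760)
Q(-1232) - 1*2343318 = -760 - 1*2343318 = -760 - 2343318 = -2344078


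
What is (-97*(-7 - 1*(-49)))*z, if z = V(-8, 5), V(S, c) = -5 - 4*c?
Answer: 101850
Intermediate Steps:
z = -25 (z = -5 - 4*5 = -5 - 20 = -25)
(-97*(-7 - 1*(-49)))*z = -97*(-7 - 1*(-49))*(-25) = -97*(-7 + 49)*(-25) = -97*42*(-25) = -4074*(-25) = 101850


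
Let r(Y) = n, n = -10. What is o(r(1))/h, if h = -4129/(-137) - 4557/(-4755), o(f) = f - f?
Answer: 0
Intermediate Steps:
r(Y) = -10
o(f) = 0
h = 6752568/217145 (h = -4129*(-1/137) - 4557*(-1/4755) = 4129/137 + 1519/1585 = 6752568/217145 ≈ 31.097)
o(r(1))/h = 0/(6752568/217145) = 0*(217145/6752568) = 0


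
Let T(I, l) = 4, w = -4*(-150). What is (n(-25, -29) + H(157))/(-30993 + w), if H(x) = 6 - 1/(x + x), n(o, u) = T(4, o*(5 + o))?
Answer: -3139/9543402 ≈ -0.00032892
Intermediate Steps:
w = 600
n(o, u) = 4
H(x) = 6 - 1/(2*x)
(n(-25, -29) + H(157))/(-30993 + w) = (4 + (6 - ½/157))/(-30993 + 600) = (4 + (6 - ½*1/157))/(-30393) = (4 + (6 - 1/314))*(-1/30393) = (4 + 1883/314)*(-1/30393) = (3139/314)*(-1/30393) = -3139/9543402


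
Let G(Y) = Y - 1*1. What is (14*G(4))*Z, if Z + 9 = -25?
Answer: -1428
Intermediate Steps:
Z = -34 (Z = -9 - 25 = -34)
G(Y) = -1 + Y (G(Y) = Y - 1 = -1 + Y)
(14*G(4))*Z = (14*(-1 + 4))*(-34) = (14*3)*(-34) = 42*(-34) = -1428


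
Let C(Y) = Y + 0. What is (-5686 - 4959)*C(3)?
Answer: -31935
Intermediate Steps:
C(Y) = Y
(-5686 - 4959)*C(3) = (-5686 - 4959)*3 = -10645*3 = -31935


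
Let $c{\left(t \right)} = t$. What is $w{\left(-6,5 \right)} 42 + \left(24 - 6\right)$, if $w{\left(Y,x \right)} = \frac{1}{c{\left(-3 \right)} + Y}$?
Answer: $\frac{40}{3} \approx 13.333$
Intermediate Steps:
$w{\left(Y,x \right)} = \frac{1}{-3 + Y}$
$w{\left(-6,5 \right)} 42 + \left(24 - 6\right) = \frac{1}{-3 - 6} \cdot 42 + \left(24 - 6\right) = \frac{1}{-9} \cdot 42 + \left(24 - 6\right) = \left(- \frac{1}{9}\right) 42 + 18 = - \frac{14}{3} + 18 = \frac{40}{3}$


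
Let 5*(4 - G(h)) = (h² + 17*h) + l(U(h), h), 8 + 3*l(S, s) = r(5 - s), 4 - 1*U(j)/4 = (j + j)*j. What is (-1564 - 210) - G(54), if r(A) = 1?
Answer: -3035/3 ≈ -1011.7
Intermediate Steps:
U(j) = 16 - 8*j² (U(j) = 16 - 4*(j + j)*j = 16 - 4*2*j*j = 16 - 8*j²)
l(S, s) = -7/3 (l(S, s) = -8/3 + (⅓)*1 = -8/3 + ⅓ = -7/3)
G(h) = 67/15 - 17*h/5 - h²/5 (G(h) = 4 - ((h² + 17*h) - 7/3)/5 = 4 - (-7/3 + h² + 17*h)/5 = 4 + (7/15 - 17*h/5 - h²/5) = 67/15 - 17*h/5 - h²/5)
(-1564 - 210) - G(54) = (-1564 - 210) - (67/15 - 17/5*54 - ⅕*54²) = -1774 - (67/15 - 918/5 - ⅕*2916) = -1774 - (67/15 - 918/5 - 2916/5) = -1774 - 1*(-2287/3) = -1774 + 2287/3 = -3035/3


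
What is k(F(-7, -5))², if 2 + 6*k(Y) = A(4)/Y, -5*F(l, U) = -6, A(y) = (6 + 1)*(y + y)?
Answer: 4489/81 ≈ 55.420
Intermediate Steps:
A(y) = 14*y (A(y) = 7*(2*y) = 14*y)
F(l, U) = 6/5 (F(l, U) = -⅕*(-6) = 6/5)
k(Y) = -⅓ + 28/(3*Y) (k(Y) = -⅓ + ((14*4)/Y)/6 = -⅓ + (56/Y)/6 = -⅓ + 28/(3*Y))
k(F(-7, -5))² = ((28 - 1*6/5)/(3*(6/5)))² = ((⅓)*(⅚)*(28 - 6/5))² = ((⅓)*(⅚)*(134/5))² = (67/9)² = 4489/81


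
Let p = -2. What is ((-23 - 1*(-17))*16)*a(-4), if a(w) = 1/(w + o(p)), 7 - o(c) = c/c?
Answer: -48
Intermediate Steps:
o(c) = 6 (o(c) = 7 - c/c = 7 - 1*1 = 7 - 1 = 6)
a(w) = 1/(6 + w) (a(w) = 1/(w + 6) = 1/(6 + w))
((-23 - 1*(-17))*16)*a(-4) = ((-23 - 1*(-17))*16)/(6 - 4) = ((-23 + 17)*16)/2 = -6*16*(½) = -96*½ = -48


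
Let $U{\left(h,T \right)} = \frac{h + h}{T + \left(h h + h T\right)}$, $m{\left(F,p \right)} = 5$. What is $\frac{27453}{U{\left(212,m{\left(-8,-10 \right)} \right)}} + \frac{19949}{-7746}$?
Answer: $\frac{4891924274033}{1642152} \approx 2.979 \cdot 10^{6}$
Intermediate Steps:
$U{\left(h,T \right)} = \frac{2 h}{T + h^{2} + T h}$ ($U{\left(h,T \right)} = \frac{2 h}{T + \left(h^{2} + T h\right)} = \frac{2 h}{T + h^{2} + T h}$)
$\frac{27453}{U{\left(212,m{\left(-8,-10 \right)} \right)}} + \frac{19949}{-7746} = \frac{27453}{2 \cdot 212 \frac{1}{5 + 212^{2} + 5 \cdot 212}} + \frac{19949}{-7746} = \frac{27453}{2 \cdot 212 \frac{1}{5 + 44944 + 1060}} + 19949 \left(- \frac{1}{7746}\right) = \frac{27453}{2 \cdot 212 \cdot \frac{1}{46009}} - \frac{19949}{7746} = \frac{27453}{\frac{424}{46009}} - \frac{19949}{7746} = 27453 \cdot \frac{46009}{424} - \frac{19949}{7746} = \frac{1263085077}{424} - \frac{19949}{7746} = \frac{4891924274033}{1642152}$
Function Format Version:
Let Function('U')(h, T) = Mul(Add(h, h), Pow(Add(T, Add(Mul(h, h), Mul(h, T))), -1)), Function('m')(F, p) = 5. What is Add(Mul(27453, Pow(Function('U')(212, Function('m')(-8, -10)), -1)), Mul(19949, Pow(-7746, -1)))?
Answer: Rational(4891924274033, 1642152) ≈ 2.9790e+6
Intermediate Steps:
Function('U')(h, T) = Mul(2, h, Pow(Add(T, Pow(h, 2), Mul(T, h)), -1)) (Function('U')(h, T) = Mul(Mul(2, h), Pow(Add(T, Add(Pow(h, 2), Mul(T, h))), -1)) = Mul(Mul(2, h), Pow(Add(T, Pow(h, 2), Mul(T, h)), -1)) = Mul(2, h, Pow(Add(T, Pow(h, 2), Mul(T, h)), -1)))
Add(Mul(27453, Pow(Function('U')(212, Function('m')(-8, -10)), -1)), Mul(19949, Pow(-7746, -1))) = Add(Mul(27453, Pow(Mul(2, 212, Pow(Add(5, Pow(212, 2), Mul(5, 212)), -1)), -1)), Mul(19949, Pow(-7746, -1))) = Add(Mul(27453, Pow(Mul(2, 212, Pow(Add(5, 44944, 1060), -1)), -1)), Mul(19949, Rational(-1, 7746))) = Add(Mul(27453, Pow(Mul(2, 212, Pow(46009, -1)), -1)), Rational(-19949, 7746)) = Add(Mul(27453, Pow(Mul(2, 212, Rational(1, 46009)), -1)), Rational(-19949, 7746)) = Add(Mul(27453, Pow(Rational(424, 46009), -1)), Rational(-19949, 7746)) = Add(Mul(27453, Rational(46009, 424)), Rational(-19949, 7746)) = Add(Rational(1263085077, 424), Rational(-19949, 7746)) = Rational(4891924274033, 1642152)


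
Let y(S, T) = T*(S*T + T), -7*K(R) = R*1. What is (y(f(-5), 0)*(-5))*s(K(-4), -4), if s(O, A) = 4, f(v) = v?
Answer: 0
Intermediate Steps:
K(R) = -R/7
y(S, T) = T*(T + S*T)
(y(f(-5), 0)*(-5))*s(K(-4), -4) = ((0²*(1 - 5))*(-5))*4 = ((0*(-4))*(-5))*4 = (0*(-5))*4 = 0*4 = 0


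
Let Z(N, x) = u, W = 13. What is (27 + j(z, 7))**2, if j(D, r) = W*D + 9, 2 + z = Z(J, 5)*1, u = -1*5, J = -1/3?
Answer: 3025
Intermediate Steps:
J = -1/3 (J = -1*1/3 = -1/3 ≈ -0.33333)
u = -5
Z(N, x) = -5
z = -7 (z = -2 - 5*1 = -2 - 5 = -7)
j(D, r) = 9 + 13*D (j(D, r) = 13*D + 9 = 9 + 13*D)
(27 + j(z, 7))**2 = (27 + (9 + 13*(-7)))**2 = (27 + (9 - 91))**2 = (27 - 82)**2 = (-55)**2 = 3025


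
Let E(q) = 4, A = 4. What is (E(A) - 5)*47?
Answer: -47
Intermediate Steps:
(E(A) - 5)*47 = (4 - 5)*47 = -1*47 = -47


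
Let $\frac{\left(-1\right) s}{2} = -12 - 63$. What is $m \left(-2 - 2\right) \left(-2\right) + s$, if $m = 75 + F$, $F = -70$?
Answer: $190$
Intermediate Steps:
$s = 150$ ($s = - 2 \left(-12 - 63\right) = \left(-2\right) \left(-75\right) = 150$)
$m = 5$ ($m = 75 - 70 = 5$)
$m \left(-2 - 2\right) \left(-2\right) + s = 5 \left(-2 - 2\right) \left(-2\right) + 150 = 5 \left(\left(-4\right) \left(-2\right)\right) + 150 = 5 \cdot 8 + 150 = 40 + 150 = 190$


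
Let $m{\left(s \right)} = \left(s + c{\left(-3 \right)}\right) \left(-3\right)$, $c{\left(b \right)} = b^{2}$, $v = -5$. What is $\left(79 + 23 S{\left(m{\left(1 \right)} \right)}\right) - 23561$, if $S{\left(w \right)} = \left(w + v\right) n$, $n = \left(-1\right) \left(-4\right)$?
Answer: $-26702$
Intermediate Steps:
$n = 4$
$m{\left(s \right)} = -27 - 3 s$ ($m{\left(s \right)} = \left(s + \left(-3\right)^{2}\right) \left(-3\right) = \left(s + 9\right) \left(-3\right) = \left(9 + s\right) \left(-3\right) = -27 - 3 s$)
$S{\left(w \right)} = -20 + 4 w$ ($S{\left(w \right)} = \left(w - 5\right) 4 = \left(-5 + w\right) 4 = -20 + 4 w$)
$\left(79 + 23 S{\left(m{\left(1 \right)} \right)}\right) - 23561 = \left(79 + 23 \left(-20 + 4 \left(-27 - 3\right)\right)\right) - 23561 = \left(79 + 23 \left(-20 + 4 \left(-30\right)\right)\right) - 23561 = \left(79 + 23 \left(-20 - 120\right)\right) - 23561 = \left(79 + 23 \left(-140\right)\right) - 23561 = \left(79 - 3220\right) - 23561 = -3141 - 23561 = -26702$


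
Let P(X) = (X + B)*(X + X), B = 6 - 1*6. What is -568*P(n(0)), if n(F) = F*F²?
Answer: 0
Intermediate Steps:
B = 0 (B = 6 - 6 = 0)
n(F) = F³
P(X) = 2*X² (P(X) = (X + 0)*(X + X) = X*(2*X) = 2*X²)
-568*P(n(0)) = -1136*(0³)² = -1136*0² = -1136*0 = -568*0 = 0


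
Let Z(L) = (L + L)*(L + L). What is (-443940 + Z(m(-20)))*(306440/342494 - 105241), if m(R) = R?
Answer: 7971874617478380/171247 ≈ 4.6552e+10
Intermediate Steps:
Z(L) = 4*L² (Z(L) = (2*L)*(2*L) = 4*L²)
(-443940 + Z(m(-20)))*(306440/342494 - 105241) = (-443940 + 4*(-20)²)*(306440/342494 - 105241) = (-443940 + 4*400)*(306440*(1/342494) - 105241) = (-443940 + 1600)*(153220/171247 - 105241) = -442340*(-18022052307/171247) = 7971874617478380/171247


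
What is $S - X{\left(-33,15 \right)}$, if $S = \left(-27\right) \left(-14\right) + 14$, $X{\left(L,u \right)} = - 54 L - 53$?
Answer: $-1337$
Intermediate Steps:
$X{\left(L,u \right)} = -53 - 54 L$
$S = 392$ ($S = 378 + 14 = 392$)
$S - X{\left(-33,15 \right)} = 392 - \left(-53 - -1782\right) = 392 - \left(-53 + 1782\right) = 392 - 1729 = -1337$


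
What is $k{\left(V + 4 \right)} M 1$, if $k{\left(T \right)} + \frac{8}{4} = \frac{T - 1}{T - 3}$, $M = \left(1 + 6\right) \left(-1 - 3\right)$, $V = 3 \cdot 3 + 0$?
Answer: $\frac{112}{5} \approx 22.4$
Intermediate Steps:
$V = 9$ ($V = 9 + 0 = 9$)
$M = -28$ ($M = 7 \left(-4\right) = -28$)
$k{\left(T \right)} = -2 + \frac{-1 + T}{-3 + T}$ ($k{\left(T \right)} = -2 + \frac{T - 1}{T - 3} = -2 + \frac{-1 + T}{-3 + T}$)
$k{\left(V + 4 \right)} M 1 = \frac{5 - \left(9 + 4\right)}{-3 + \left(9 + 4\right)} \left(-28\right) 1 = \frac{5 - 13}{-3 + 13} \left(-28\right) 1 = \frac{5 - 13}{10} \left(-28\right) 1 = \frac{1}{10} \left(-8\right) \left(-28\right) 1 = \left(- \frac{4}{5}\right) \left(-28\right) 1 = \frac{112}{5} \cdot 1 = \frac{112}{5}$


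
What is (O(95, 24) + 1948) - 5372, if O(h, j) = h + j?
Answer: -3305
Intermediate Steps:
(O(95, 24) + 1948) - 5372 = ((95 + 24) + 1948) - 5372 = (119 + 1948) - 5372 = 2067 - 5372 = -3305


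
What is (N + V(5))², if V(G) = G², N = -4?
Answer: 441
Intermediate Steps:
(N + V(5))² = (-4 + 5²)² = (-4 + 25)² = 21² = 441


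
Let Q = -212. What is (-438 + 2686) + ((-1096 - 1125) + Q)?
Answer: -185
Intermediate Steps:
(-438 + 2686) + ((-1096 - 1125) + Q) = (-438 + 2686) + ((-1096 - 1125) - 212) = 2248 + (-2221 - 212) = 2248 - 2433 = -185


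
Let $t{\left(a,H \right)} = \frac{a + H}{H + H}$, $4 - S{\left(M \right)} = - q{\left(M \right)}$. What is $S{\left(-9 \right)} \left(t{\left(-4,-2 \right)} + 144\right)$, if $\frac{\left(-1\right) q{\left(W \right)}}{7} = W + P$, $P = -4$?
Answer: $\frac{27645}{2} \approx 13823.0$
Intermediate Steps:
$q{\left(W \right)} = 28 - 7 W$ ($q{\left(W \right)} = - 7 \left(W - 4\right) = - 7 \left(-4 + W\right) = 28 - 7 W$)
$S{\left(M \right)} = 32 - 7 M$ ($S{\left(M \right)} = 4 - - (28 - 7 M) = 4 - \left(-28 + 7 M\right) = 32 - 7 M$)
$t{\left(a,H \right)} = \frac{H + a}{2 H}$
$S{\left(-9 \right)} \left(t{\left(-4,-2 \right)} + 144\right) = \left(32 - -63\right) \left(\frac{-2 - 4}{2 \left(-2\right)} + 144\right) = \left(32 + 63\right) \left(\frac{1}{2} \left(- \frac{1}{2}\right) \left(-6\right) + 144\right) = 95 \left(\frac{3}{2} + 144\right) = 95 \cdot \frac{291}{2} = \frac{27645}{2}$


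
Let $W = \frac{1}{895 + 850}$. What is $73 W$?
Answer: $\frac{73}{1745} \approx 0.041834$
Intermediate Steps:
$W = \frac{1}{1745} \approx 0.00057307$
$73 W = 73 \cdot \frac{1}{1745} = \frac{73}{1745}$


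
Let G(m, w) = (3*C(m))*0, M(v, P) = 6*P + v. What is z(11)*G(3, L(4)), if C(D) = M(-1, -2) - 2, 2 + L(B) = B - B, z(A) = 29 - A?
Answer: 0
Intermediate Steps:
M(v, P) = v + 6*P
L(B) = -2 (L(B) = -2 + (B - B) = -2 + 0 = -2)
C(D) = -15 (C(D) = (-1 + 6*(-2)) - 2 = (-1 - 12) - 2 = -13 - 2 = -15)
G(m, w) = 0 (G(m, w) = (3*(-15))*0 = -45*0 = 0)
z(11)*G(3, L(4)) = (29 - 1*11)*0 = (29 - 11)*0 = 18*0 = 0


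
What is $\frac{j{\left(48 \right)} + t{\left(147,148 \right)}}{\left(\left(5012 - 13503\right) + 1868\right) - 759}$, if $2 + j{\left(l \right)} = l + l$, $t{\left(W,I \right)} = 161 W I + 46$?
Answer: $- \frac{1751428}{3691} \approx -474.51$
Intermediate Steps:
$t{\left(W,I \right)} = 46 + 161 I W$ ($t{\left(W,I \right)} = 161 I W + 46 = 46 + 161 I W$)
$j{\left(l \right)} = -2 + 2 l$ ($j{\left(l \right)} = -2 + \left(l + l\right) = -2 + 2 l$)
$\frac{j{\left(48 \right)} + t{\left(147,148 \right)}}{\left(\left(5012 - 13503\right) + 1868\right) - 759} = \frac{\left(-2 + 2 \cdot 48\right) + \left(46 + 161 \cdot 148 \cdot 147\right)}{\left(\left(5012 - 13503\right) + 1868\right) - 759} = \frac{\left(-2 + 96\right) + \left(46 + 3502716\right)}{\left(-8491 + 1868\right) - 759} = \frac{94 + 3502762}{-6623 - 759} = \frac{3502856}{-7382} = 3502856 \left(- \frac{1}{7382}\right) = - \frac{1751428}{3691}$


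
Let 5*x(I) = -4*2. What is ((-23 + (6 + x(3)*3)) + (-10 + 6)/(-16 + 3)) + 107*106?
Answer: 735833/65 ≈ 11321.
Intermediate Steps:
x(I) = -8/5 (x(I) = (-4*2)/5 = (1/5)*(-8) = -8/5)
((-23 + (6 + x(3)*3)) + (-10 + 6)/(-16 + 3)) + 107*106 = ((-23 + (6 - 8/5*3)) + (-10 + 6)/(-16 + 3)) + 107*106 = ((-23 + (6 - 24/5)) - 4/(-13)) + 11342 = ((-23 + 6/5) - 4*(-1/13)) + 11342 = (-109/5 + 4/13) + 11342 = -1397/65 + 11342 = 735833/65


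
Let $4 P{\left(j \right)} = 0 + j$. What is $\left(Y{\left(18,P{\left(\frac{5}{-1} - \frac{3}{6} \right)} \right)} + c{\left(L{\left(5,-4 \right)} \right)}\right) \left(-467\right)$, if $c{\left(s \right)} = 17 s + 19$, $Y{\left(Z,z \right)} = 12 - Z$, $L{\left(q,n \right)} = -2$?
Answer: $9807$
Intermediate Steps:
$P{\left(j \right)} = \frac{j}{4}$ ($P{\left(j \right)} = \frac{0 + j}{4} = \frac{j}{4}$)
$c{\left(s \right)} = 19 + 17 s$
$\left(Y{\left(18,P{\left(\frac{5}{-1} - \frac{3}{6} \right)} \right)} + c{\left(L{\left(5,-4 \right)} \right)}\right) \left(-467\right) = \left(\left(12 - 18\right) + \left(19 + 17 \left(-2\right)\right)\right) \left(-467\right) = \left(\left(12 - 18\right) + \left(19 - 34\right)\right) \left(-467\right) = \left(-6 - 15\right) \left(-467\right) = \left(-21\right) \left(-467\right) = 9807$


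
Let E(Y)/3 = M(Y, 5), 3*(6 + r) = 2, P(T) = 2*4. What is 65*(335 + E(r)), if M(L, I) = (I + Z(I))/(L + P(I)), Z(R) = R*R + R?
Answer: 194675/8 ≈ 24334.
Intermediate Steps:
P(T) = 8
Z(R) = R + R² (Z(R) = R² + R = R + R²)
r = -16/3 (r = -6 + (⅓)*2 = -6 + ⅔ = -16/3 ≈ -5.3333)
M(L, I) = (I + I*(1 + I))/(8 + L) (M(L, I) = (I + I*(1 + I))/(L + 8) = (I + I*(1 + I))/(8 + L))
E(Y) = 105/(8 + Y) (E(Y) = 3*(5*(2 + 5)/(8 + Y)) = 3*(5*7/(8 + Y)) = 3*(35/(8 + Y)) = 105/(8 + Y))
65*(335 + E(r)) = 65*(335 + 105/(8 - 16/3)) = 65*(335 + 105/(8/3)) = 65*(335 + 105*(3/8)) = 65*(335 + 315/8) = 65*(2995/8) = 194675/8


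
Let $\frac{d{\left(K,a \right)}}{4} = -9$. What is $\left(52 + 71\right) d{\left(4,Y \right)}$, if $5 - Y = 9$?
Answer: $-4428$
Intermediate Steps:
$Y = -4$ ($Y = 5 - 9 = -4$)
$d{\left(K,a \right)} = -36$ ($d{\left(K,a \right)} = 4 \left(-9\right) = -36$)
$\left(52 + 71\right) d{\left(4,Y \right)} = \left(52 + 71\right) \left(-36\right) = 123 \left(-36\right) = -4428$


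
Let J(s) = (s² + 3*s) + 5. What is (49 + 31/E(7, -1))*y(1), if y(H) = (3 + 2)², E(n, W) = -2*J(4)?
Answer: 80075/66 ≈ 1213.3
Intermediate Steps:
J(s) = 5 + s² + 3*s
E(n, W) = -66 (E(n, W) = -2*(5 + 4² + 3*4) = -2*(5 + 16 + 12) = -2*33 = -66)
y(H) = 25 (y(H) = 5² = 25)
(49 + 31/E(7, -1))*y(1) = (49 + 31/(-66))*25 = (49 + 31*(-1/66))*25 = (49 - 31/66)*25 = (3203/66)*25 = 80075/66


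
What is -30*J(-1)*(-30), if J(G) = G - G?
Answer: 0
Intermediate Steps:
J(G) = 0
-30*J(-1)*(-30) = -30*0*(-30) = 0*(-30) = 0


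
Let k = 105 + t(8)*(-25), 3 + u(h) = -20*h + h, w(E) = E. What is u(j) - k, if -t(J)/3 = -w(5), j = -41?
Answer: 1046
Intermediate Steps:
u(h) = -3 - 19*h (u(h) = -3 + (-20*h + h) = -3 - 19*h)
t(J) = 15 (t(J) = -(-3)*5 = -3*(-5) = 15)
k = -270 (k = 105 + 15*(-25) = 105 - 375 = -270)
u(j) - k = (-3 - 19*(-41)) - 1*(-270) = (-3 + 779) + 270 = 776 + 270 = 1046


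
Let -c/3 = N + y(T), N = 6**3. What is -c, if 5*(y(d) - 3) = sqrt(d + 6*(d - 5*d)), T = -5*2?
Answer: 657 + 3*sqrt(230)/5 ≈ 666.10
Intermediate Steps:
T = -10
N = 216
y(d) = 3 + sqrt(23)*sqrt(-d)/5 (y(d) = 3 + sqrt(d + 6*(d - 5*d))/5 = 3 + sqrt(d + 6*(-4*d))/5 = 3 + sqrt(d - 24*d)/5 = 3 + sqrt(-23*d)/5 = 3 + (sqrt(23)*sqrt(-d))/5 = 3 + sqrt(23)*sqrt(-d)/5)
c = -657 - 3*sqrt(230)/5 (c = -3*(216 + (3 + sqrt(23)*sqrt(-1*(-10))/5)) = -3*(216 + (3 + sqrt(23)*sqrt(10)/5)) = -3*(216 + (3 + sqrt(230)/5)) = -3*(219 + sqrt(230)/5) = -657 - 3*sqrt(230)/5 ≈ -666.10)
-c = -(-657 - 3*sqrt(230)/5) = 657 + 3*sqrt(230)/5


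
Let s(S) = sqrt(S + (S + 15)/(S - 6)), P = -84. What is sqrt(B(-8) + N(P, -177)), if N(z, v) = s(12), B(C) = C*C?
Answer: sqrt(256 + 2*sqrt(66))/2 ≈ 8.2500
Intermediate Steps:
B(C) = C**2
s(S) = sqrt(S + (15 + S)/(-6 + S))
N(z, v) = sqrt(66)/2 (N(z, v) = sqrt((15 + 12 + 12*(-6 + 12))/(-6 + 12)) = sqrt((15 + 12 + 12*6)/6) = sqrt((15 + 12 + 72)/6) = sqrt((1/6)*99) = sqrt(33/2) = sqrt(66)/2)
sqrt(B(-8) + N(P, -177)) = sqrt((-8)**2 + sqrt(66)/2) = sqrt(64 + sqrt(66)/2)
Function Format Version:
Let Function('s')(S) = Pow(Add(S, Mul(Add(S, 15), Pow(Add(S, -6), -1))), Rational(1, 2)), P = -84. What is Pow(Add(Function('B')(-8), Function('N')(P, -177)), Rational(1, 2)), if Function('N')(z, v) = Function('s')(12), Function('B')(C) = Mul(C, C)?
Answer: Mul(Rational(1, 2), Pow(Add(256, Mul(2, Pow(66, Rational(1, 2)))), Rational(1, 2))) ≈ 8.2500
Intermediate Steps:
Function('B')(C) = Pow(C, 2)
Function('s')(S) = Pow(Add(S, Mul(Pow(Add(-6, S), -1), Add(15, S))), Rational(1, 2)) (Function('s')(S) = Pow(Add(S, Mul(Add(15, S), Pow(Add(-6, S), -1))), Rational(1, 2)) = Pow(Add(S, Mul(Pow(Add(-6, S), -1), Add(15, S))), Rational(1, 2)))
Function('N')(z, v) = Mul(Rational(1, 2), Pow(66, Rational(1, 2))) (Function('N')(z, v) = Pow(Mul(Pow(Add(-6, 12), -1), Add(15, 12, Mul(12, Add(-6, 12)))), Rational(1, 2)) = Pow(Mul(Pow(6, -1), Add(15, 12, Mul(12, 6))), Rational(1, 2)) = Pow(Mul(Rational(1, 6), Add(15, 12, 72)), Rational(1, 2)) = Pow(Mul(Rational(1, 6), 99), Rational(1, 2)) = Pow(Rational(33, 2), Rational(1, 2)) = Mul(Rational(1, 2), Pow(66, Rational(1, 2))))
Pow(Add(Function('B')(-8), Function('N')(P, -177)), Rational(1, 2)) = Pow(Add(Pow(-8, 2), Mul(Rational(1, 2), Pow(66, Rational(1, 2)))), Rational(1, 2)) = Pow(Add(64, Mul(Rational(1, 2), Pow(66, Rational(1, 2)))), Rational(1, 2))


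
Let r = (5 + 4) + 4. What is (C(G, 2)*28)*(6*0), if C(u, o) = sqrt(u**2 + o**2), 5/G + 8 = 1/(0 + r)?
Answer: 0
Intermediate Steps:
r = 13 (r = 9 + 4 = 13)
G = -65/103 (G = 5/(-8 + 1/(0 + 13)) = 5/(-8 + 1/13) = 5/(-103/13) = 5*(-13/103) = -65/103 ≈ -0.63107)
C(u, o) = sqrt(o**2 + u**2)
(C(G, 2)*28)*(6*0) = (sqrt(2**2 + (-65/103)**2)*28)*(6*0) = (sqrt(4 + 4225/10609)*28)*0 = (sqrt(46661/10609)*28)*0 = ((sqrt(46661)/103)*28)*0 = (28*sqrt(46661)/103)*0 = 0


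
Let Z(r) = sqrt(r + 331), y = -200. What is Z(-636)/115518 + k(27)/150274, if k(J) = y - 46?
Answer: -123/75137 + I*sqrt(305)/115518 ≈ -0.001637 + 0.00015118*I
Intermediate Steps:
Z(r) = sqrt(331 + r)
k(J) = -246 (k(J) = -200 - 46 = -246)
Z(-636)/115518 + k(27)/150274 = sqrt(331 - 636)/115518 - 246/150274 = sqrt(-305)*(1/115518) - 246*1/150274 = (I*sqrt(305))*(1/115518) - 123/75137 = I*sqrt(305)/115518 - 123/75137 = -123/75137 + I*sqrt(305)/115518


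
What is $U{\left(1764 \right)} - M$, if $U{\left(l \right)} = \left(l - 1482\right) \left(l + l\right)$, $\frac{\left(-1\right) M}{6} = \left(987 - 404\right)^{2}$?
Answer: $3034230$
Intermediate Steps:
$M = -2039334$ ($M = - 6 \left(987 - 404\right)^{2} = - 6 \cdot 583^{2} = \left(-6\right) 339889 = -2039334$)
$U{\left(l \right)} = 2 l \left(-1482 + l\right)$ ($U{\left(l \right)} = \left(-1482 + l\right) 2 l = 2 l \left(-1482 + l\right)$)
$U{\left(1764 \right)} - M = 2 \cdot 1764 \left(-1482 + 1764\right) - -2039334 = 2 \cdot 1764 \cdot 282 + 2039334 = 994896 + 2039334 = 3034230$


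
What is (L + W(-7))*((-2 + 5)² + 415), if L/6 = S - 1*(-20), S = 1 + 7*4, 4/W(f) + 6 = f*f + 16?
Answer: 7356400/59 ≈ 1.2468e+5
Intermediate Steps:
W(f) = 4/(10 + f²) (W(f) = 4/(-6 + (f*f + 16)) = 4/(-6 + (f² + 16)) = 4/(-6 + (16 + f²)) = 4/(10 + f²))
S = 29 (S = 1 + 28 = 29)
L = 294 (L = 6*(29 - 1*(-20)) = 6*(29 + 20) = 6*49 = 294)
(L + W(-7))*((-2 + 5)² + 415) = (294 + 4/(10 + (-7)²))*((-2 + 5)² + 415) = (294 + 4/(10 + 49))*(3² + 415) = (294 + 4/59)*(9 + 415) = (294 + 4*(1/59))*424 = (294 + 4/59)*424 = (17350/59)*424 = 7356400/59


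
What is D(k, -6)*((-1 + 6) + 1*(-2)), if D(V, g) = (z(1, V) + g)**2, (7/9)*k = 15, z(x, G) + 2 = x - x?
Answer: 192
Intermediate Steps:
z(x, G) = -2 (z(x, G) = -2 + (x - x) = -2 + 0 = -2)
k = 135/7 (k = (9/7)*15 = 135/7 ≈ 19.286)
D(V, g) = (-2 + g)**2
D(k, -6)*((-1 + 6) + 1*(-2)) = (-2 - 6)**2*((-1 + 6) + 1*(-2)) = (-8)**2*(5 - 2) = 64*3 = 192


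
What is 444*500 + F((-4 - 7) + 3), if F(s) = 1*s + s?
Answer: 221984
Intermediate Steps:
F(s) = 2*s (F(s) = s + s = 2*s)
444*500 + F((-4 - 7) + 3) = 444*500 + 2*((-4 - 7) + 3) = 222000 + 2*(-11 + 3) = 222000 + 2*(-8) = 222000 - 16 = 221984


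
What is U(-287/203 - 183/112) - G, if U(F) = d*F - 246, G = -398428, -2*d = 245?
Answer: 369859361/928 ≈ 3.9856e+5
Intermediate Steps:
d = -245/2 (d = -1/2*245 = -245/2 ≈ -122.50)
U(F) = -246 - 245*F/2 (U(F) = -245*F/2 - 246 = -246 - 245*F/2)
U(-287/203 - 183/112) - G = (-246 - 245*(-287/203 - 183/112)/2) - 1*(-398428) = (-246 - 245*(-287*1/203 - 183*1/112)/2) + 398428 = (-246 - 245*(-41/29 - 183/112)/2) + 398428 = (-246 - 245/2*(-9899/3248)) + 398428 = (-246 + 346465/928) + 398428 = 118177/928 + 398428 = 369859361/928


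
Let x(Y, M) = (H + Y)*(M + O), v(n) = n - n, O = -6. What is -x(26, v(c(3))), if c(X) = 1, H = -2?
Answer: 144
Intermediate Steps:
v(n) = 0
x(Y, M) = (-6 + M)*(-2 + Y) (x(Y, M) = (-2 + Y)*(M - 6) = (-2 + Y)*(-6 + M) = (-6 + M)*(-2 + Y))
-x(26, v(c(3))) = -(12 - 6*26 - 2*0 + 0*26) = -(12 - 156 + 0 + 0) = -1*(-144) = 144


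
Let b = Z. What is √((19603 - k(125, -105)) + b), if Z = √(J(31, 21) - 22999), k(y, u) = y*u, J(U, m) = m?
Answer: √(32728 + I*√22978) ≈ 180.91 + 0.4189*I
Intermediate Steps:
k(y, u) = u*y
Z = I*√22978 (Z = √(21 - 22999) = √(-22978) = I*√22978 ≈ 151.58*I)
b = I*√22978 ≈ 151.58*I
√((19603 - k(125, -105)) + b) = √((19603 - (-105)*125) + I*√22978) = √((19603 - 1*(-13125)) + I*√22978) = √((19603 + 13125) + I*√22978) = √(32728 + I*√22978)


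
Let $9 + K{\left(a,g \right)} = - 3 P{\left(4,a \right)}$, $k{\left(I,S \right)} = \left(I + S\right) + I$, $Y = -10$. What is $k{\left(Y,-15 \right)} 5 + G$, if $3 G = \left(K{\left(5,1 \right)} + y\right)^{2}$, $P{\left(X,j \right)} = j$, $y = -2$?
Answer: $\frac{151}{3} \approx 50.333$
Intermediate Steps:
$k{\left(I,S \right)} = S + 2 I$
$K{\left(a,g \right)} = -9 - 3 a$
$G = \frac{676}{3}$ ($G = \frac{\left(\left(-9 - 15\right) - 2\right)^{2}}{3} = \frac{\left(-24 - 2\right)^{2}}{3} = \frac{\left(-26\right)^{2}}{3} = \frac{1}{3} \cdot 676 = \frac{676}{3} \approx 225.33$)
$k{\left(Y,-15 \right)} 5 + G = \left(-15 + 2 \left(-10\right)\right) 5 + \frac{676}{3} = \left(-15 - 20\right) 5 + \frac{676}{3} = \left(-35\right) 5 + \frac{676}{3} = -175 + \frac{676}{3} = \frac{151}{3}$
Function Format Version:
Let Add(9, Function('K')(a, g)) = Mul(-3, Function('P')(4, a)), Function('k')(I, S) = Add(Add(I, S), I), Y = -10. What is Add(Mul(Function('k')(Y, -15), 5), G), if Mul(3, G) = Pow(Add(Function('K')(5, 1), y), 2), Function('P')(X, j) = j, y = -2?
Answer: Rational(151, 3) ≈ 50.333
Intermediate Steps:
Function('k')(I, S) = Add(S, Mul(2, I))
Function('K')(a, g) = Add(-9, Mul(-3, a))
G = Rational(676, 3) (G = Mul(Rational(1, 3), Pow(Add(Add(-9, Mul(-3, 5)), -2), 2)) = Mul(Rational(1, 3), Pow(Add(Add(-9, -15), -2), 2)) = Mul(Rational(1, 3), Pow(Add(-24, -2), 2)) = Mul(Rational(1, 3), Pow(-26, 2)) = Mul(Rational(1, 3), 676) = Rational(676, 3) ≈ 225.33)
Add(Mul(Function('k')(Y, -15), 5), G) = Add(Mul(Add(-15, Mul(2, -10)), 5), Rational(676, 3)) = Add(Mul(Add(-15, -20), 5), Rational(676, 3)) = Add(Mul(-35, 5), Rational(676, 3)) = Add(-175, Rational(676, 3)) = Rational(151, 3)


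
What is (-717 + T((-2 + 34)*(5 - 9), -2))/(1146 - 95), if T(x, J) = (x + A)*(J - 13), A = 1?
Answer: 1188/1051 ≈ 1.1304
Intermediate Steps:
T(x, J) = (1 + x)*(-13 + J) (T(x, J) = (x + 1)*(J - 13) = (1 + x)*(-13 + J))
(-717 + T((-2 + 34)*(5 - 9), -2))/(1146 - 95) = (-717 + (-13 - 2 - 13*(-2 + 34)*(5 - 9) - 2*(-2 + 34)*(5 - 9)))/(1146 - 95) = (-717 + (-13 - 2 - 416*(-4) - 64*(-4)))/1051 = (-717 + (-13 - 2 - 13*(-128) - 2*(-128)))*(1/1051) = (-717 + (-13 - 2 + 1664 + 256))*(1/1051) = (-717 + 1905)*(1/1051) = 1188*(1/1051) = 1188/1051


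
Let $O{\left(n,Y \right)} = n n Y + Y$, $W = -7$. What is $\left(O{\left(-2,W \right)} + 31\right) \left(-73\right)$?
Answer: $292$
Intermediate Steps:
$O{\left(n,Y \right)} = Y + Y n^{2}$ ($O{\left(n,Y \right)} = n^{2} Y + Y = Y n^{2} + Y = Y + Y n^{2}$)
$\left(O{\left(-2,W \right)} + 31\right) \left(-73\right) = \left(- 7 \left(1 + \left(-2\right)^{2}\right) + 31\right) \left(-73\right) = \left(- 7 \left(1 + 4\right) + 31\right) \left(-73\right) = \left(\left(-7\right) 5 + 31\right) \left(-73\right) = \left(-35 + 31\right) \left(-73\right) = \left(-4\right) \left(-73\right) = 292$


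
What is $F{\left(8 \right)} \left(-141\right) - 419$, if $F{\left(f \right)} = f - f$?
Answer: $-419$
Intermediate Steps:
$F{\left(f \right)} = 0$
$F{\left(8 \right)} \left(-141\right) - 419 = 0 \left(-141\right) - 419 = 0 - 419 = -419$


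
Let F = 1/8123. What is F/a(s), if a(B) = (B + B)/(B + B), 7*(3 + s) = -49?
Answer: 1/8123 ≈ 0.00012311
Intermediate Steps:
s = -10 (s = -3 + (1/7)*(-49) = -3 - 7 = -10)
F = 1/8123 ≈ 0.00012311
a(B) = 1 (a(B) = (2*B)/((2*B)) = (2*B)*(1/(2*B)) = 1)
F/a(s) = (1/8123)/1 = (1/8123)*1 = 1/8123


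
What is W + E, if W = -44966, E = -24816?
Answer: -69782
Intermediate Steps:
W + E = -44966 - 24816 = -69782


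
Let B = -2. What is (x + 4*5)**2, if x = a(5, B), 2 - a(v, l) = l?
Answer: 576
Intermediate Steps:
a(v, l) = 2 - l
x = 4 (x = 2 - 1*(-2) = 2 + 2 = 4)
(x + 4*5)**2 = (4 + 4*5)**2 = (4 + 20)**2 = 24**2 = 576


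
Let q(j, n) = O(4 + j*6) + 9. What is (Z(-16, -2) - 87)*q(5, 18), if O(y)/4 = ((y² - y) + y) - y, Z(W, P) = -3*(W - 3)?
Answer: -134910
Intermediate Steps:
Z(W, P) = 9 - 3*W (Z(W, P) = -3*(-3 + W) = 9 - 3*W)
O(y) = -4*y + 4*y² (O(y) = 4*(((y² - y) + y) - y) = 4*(y² - y) = -4*y + 4*y²)
q(j, n) = 9 + 4*(3 + 6*j)*(4 + 6*j) (q(j, n) = 4*(4 + j*6)*(-1 + (4 + j*6)) + 9 = 4*(4 + 6*j)*(-1 + (4 + 6*j)) + 9 = 4*(4 + 6*j)*(3 + 6*j) + 9 = 4*(3 + 6*j)*(4 + 6*j) + 9 = 9 + 4*(3 + 6*j)*(4 + 6*j))
(Z(-16, -2) - 87)*q(5, 18) = ((9 - 3*(-16)) - 87)*(57 + 144*5² + 168*5) = ((9 + 48) - 87)*(57 + 144*25 + 840) = (57 - 87)*(57 + 3600 + 840) = -30*4497 = -134910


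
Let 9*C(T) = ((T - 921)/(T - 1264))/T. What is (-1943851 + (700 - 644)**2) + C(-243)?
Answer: -2132075321533/1098603 ≈ -1.9407e+6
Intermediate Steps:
C(T) = (-921 + T)/(9*T*(-1264 + T)) (C(T) = (((T - 921)/(T - 1264))/T)/9 = (((-921 + T)/(-1264 + T))/T)/9 = ((-921 + T)/(T*(-1264 + T)))/9 = (-921 + T)/(9*T*(-1264 + T)))
(-1943851 + (700 - 644)**2) + C(-243) = (-1943851 + (700 - 644)**2) + (1/9)*(-921 - 243)/(-243*(-1264 - 243)) = (-1943851 + 56**2) + (1/9)*(-1/243)*(-1164)/(-1507) = (-1943851 + 3136) + (1/9)*(-1/243)*(-1/1507)*(-1164) = -1940715 - 388/1098603 = -2132075321533/1098603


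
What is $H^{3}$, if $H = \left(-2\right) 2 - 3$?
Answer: $-343$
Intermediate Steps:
$H = -7$ ($H = -4 - 3 = -7$)
$H^{3} = \left(-7\right)^{3} = -343$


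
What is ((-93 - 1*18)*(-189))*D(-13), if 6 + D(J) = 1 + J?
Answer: -377622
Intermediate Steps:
D(J) = -5 + J (D(J) = -6 + (1 + J) = -5 + J)
((-93 - 1*18)*(-189))*D(-13) = ((-93 - 1*18)*(-189))*(-5 - 13) = ((-93 - 18)*(-189))*(-18) = -111*(-189)*(-18) = 20979*(-18) = -377622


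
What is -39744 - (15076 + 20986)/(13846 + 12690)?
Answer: -527341423/13268 ≈ -39745.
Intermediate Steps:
-39744 - (15076 + 20986)/(13846 + 12690) = -39744 - 36062/26536 = -39744 - 1*18031/13268 = -39744 - 18031/13268 = -527341423/13268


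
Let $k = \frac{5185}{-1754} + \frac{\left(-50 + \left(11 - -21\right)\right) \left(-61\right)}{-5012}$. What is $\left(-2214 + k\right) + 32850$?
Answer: $\frac{33661829177}{1098881} \approx 30633.0$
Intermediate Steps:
$k = - \frac{3489139}{1098881}$ ($k = 5185 \left(- \frac{1}{1754}\right) + \left(-50 + \left(11 + 21\right)\right) \left(-61\right) \left(- \frac{1}{5012}\right) = - \frac{5185}{1754} + \left(-50 + 32\right) \left(-61\right) \left(- \frac{1}{5012}\right) = - \frac{5185}{1754} + \left(-18\right) \left(-61\right) \left(- \frac{1}{5012}\right) = - \frac{5185}{1754} + 1098 \left(- \frac{1}{5012}\right) = - \frac{5185}{1754} - \frac{549}{2506} = - \frac{3489139}{1098881} \approx -3.1752$)
$\left(-2214 + k\right) + 32850 = \left(-2214 - \frac{3489139}{1098881}\right) + 32850 = - \frac{2436411673}{1098881} + 32850 = \frac{33661829177}{1098881}$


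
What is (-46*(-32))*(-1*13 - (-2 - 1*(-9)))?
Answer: -29440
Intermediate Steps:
(-46*(-32))*(-1*13 - (-2 - 1*(-9))) = 1472*(-13 - (-2 + 9)) = 1472*(-13 - 1*7) = 1472*(-13 - 7) = 1472*(-20) = -29440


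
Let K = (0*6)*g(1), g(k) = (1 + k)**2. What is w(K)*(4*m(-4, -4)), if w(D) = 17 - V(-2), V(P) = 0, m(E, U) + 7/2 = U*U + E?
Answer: 578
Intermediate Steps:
m(E, U) = -7/2 + E + U**2 (m(E, U) = -7/2 + (U*U + E) = -7/2 + (U**2 + E) = -7/2 + (E + U**2) = -7/2 + E + U**2)
K = 0 (K = (0*6)*(1 + 1)**2 = 0*2**2 = 0*4 = 0)
w(D) = 17 (w(D) = 17 - 1*0 = 17 + 0 = 17)
w(K)*(4*m(-4, -4)) = 17*(4*(-7/2 - 4 + (-4)**2)) = 17*(4*(-7/2 - 4 + 16)) = 17*(4*(17/2)) = 17*34 = 578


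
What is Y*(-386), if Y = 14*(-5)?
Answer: 27020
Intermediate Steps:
Y = -70
Y*(-386) = -70*(-386) = 27020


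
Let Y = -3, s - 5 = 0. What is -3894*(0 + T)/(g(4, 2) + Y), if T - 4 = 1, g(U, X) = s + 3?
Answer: -3894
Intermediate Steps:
s = 5 (s = 5 + 0 = 5)
g(U, X) = 8 (g(U, X) = 5 + 3 = 8)
T = 5 (T = 4 + 1 = 5)
-3894*(0 + T)/(g(4, 2) + Y) = -3894*(0 + 5)/(8 - 3) = -19470/5 = -3894*1 = -3894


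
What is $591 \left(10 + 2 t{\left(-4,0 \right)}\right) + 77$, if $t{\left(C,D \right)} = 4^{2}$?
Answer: $24899$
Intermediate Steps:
$t{\left(C,D \right)} = 16$
$591 \left(10 + 2 t{\left(-4,0 \right)}\right) + 77 = 591 \left(10 + 2 \cdot 16\right) + 77 = 591 \left(10 + 32\right) + 77 = 591 \cdot 42 + 77 = 24822 + 77 = 24899$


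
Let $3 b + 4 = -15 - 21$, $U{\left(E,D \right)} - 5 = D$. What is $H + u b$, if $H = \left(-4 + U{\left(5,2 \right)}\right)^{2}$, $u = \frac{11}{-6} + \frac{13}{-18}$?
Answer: $\frac{1163}{27} \approx 43.074$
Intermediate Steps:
$U{\left(E,D \right)} = 5 + D$
$u = - \frac{23}{9}$ ($u = 11 \left(- \frac{1}{6}\right) + 13 \left(- \frac{1}{18}\right) = - \frac{11}{6} - \frac{13}{18} = - \frac{23}{9} \approx -2.5556$)
$H = 9$ ($H = \left(-4 + \left(5 + 2\right)\right)^{2} = \left(-4 + 7\right)^{2} = 3^{2} = 9$)
$b = - \frac{40}{3}$ ($b = - \frac{4}{3} + \frac{-15 - 21}{3} = - \frac{4}{3} + \frac{1}{3} \left(-36\right) = - \frac{4}{3} - 12 = - \frac{40}{3} \approx -13.333$)
$H + u b = 9 - - \frac{920}{27} = 9 + \frac{920}{27} = \frac{1163}{27}$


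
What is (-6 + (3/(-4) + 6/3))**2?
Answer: 361/16 ≈ 22.563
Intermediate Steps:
(-6 + (3/(-4) + 6/3))**2 = (-6 + (3*(-1/4) + 6*(1/3)))**2 = (-6 + (-3/4 + 2))**2 = (-6 + 5/4)**2 = (-19/4)**2 = 361/16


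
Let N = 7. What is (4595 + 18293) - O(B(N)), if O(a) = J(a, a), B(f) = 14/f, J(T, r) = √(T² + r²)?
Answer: 22888 - 2*√2 ≈ 22885.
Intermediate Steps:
O(a) = √2*√(a²) (O(a) = √(a² + a²) = √(2*a²) = √2*√(a²))
(4595 + 18293) - O(B(N)) = (4595 + 18293) - √2*√((14/7)²) = 22888 - √2*√((14*(⅐))²) = 22888 - √2*√(2²) = 22888 - √2*√4 = 22888 - √2*2 = 22888 - 2*√2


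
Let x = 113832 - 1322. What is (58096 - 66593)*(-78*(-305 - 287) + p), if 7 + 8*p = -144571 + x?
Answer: -716594495/2 ≈ -3.5830e+8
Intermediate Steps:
x = 112510
p = -8017/2 (p = -7/8 + (-144571 + 112510)/8 = -7/8 + (⅛)*(-32061) = -7/8 - 32061/8 = -8017/2 ≈ -4008.5)
(58096 - 66593)*(-78*(-305 - 287) + p) = (58096 - 66593)*(-78*(-305 - 287) - 8017/2) = -8497*(-78*(-592) - 8017/2) = -8497*(46176 - 8017/2) = -8497*84335/2 = -716594495/2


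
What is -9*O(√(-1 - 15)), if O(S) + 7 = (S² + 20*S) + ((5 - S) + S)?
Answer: 162 - 720*I ≈ 162.0 - 720.0*I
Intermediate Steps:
O(S) = -2 + S² + 20*S (O(S) = -7 + ((S² + 20*S) + ((5 - S) + S)) = -7 + ((S² + 20*S) + 5) = -7 + (5 + S² + 20*S) = -2 + S² + 20*S)
-9*O(√(-1 - 15)) = -9*(-2 + (√(-1 - 15))² + 20*√(-1 - 15)) = -9*(-2 + (√(-16))² + 20*√(-16)) = -9*(-2 + (4*I)² + 20*(4*I)) = -9*(-2 - 16 + 80*I) = -9*(-18 + 80*I) = 162 - 720*I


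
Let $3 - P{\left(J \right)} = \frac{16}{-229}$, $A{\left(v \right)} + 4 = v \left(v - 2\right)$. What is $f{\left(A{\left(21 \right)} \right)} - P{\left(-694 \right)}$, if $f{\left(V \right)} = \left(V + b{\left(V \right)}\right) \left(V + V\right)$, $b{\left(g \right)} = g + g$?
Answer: $\frac{214377647}{229} \approx 9.3615 \cdot 10^{5}$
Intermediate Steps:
$A{\left(v \right)} = -4 + v \left(-2 + v\right)$ ($A{\left(v \right)} = -4 + v \left(v - 2\right) = -4 + v \left(-2 + v\right)$)
$P{\left(J \right)} = \frac{703}{229}$ ($P{\left(J \right)} = 3 - \frac{16}{-229} = 3 - 16 \left(- \frac{1}{229}\right) = 3 - - \frac{16}{229} = 3 + \frac{16}{229} = \frac{703}{229}$)
$b{\left(g \right)} = 2 g$
$f{\left(V \right)} = 6 V^{2}$ ($f{\left(V \right)} = \left(V + 2 V\right) \left(V + V\right) = 3 V 2 V = 6 V^{2}$)
$f{\left(A{\left(21 \right)} \right)} - P{\left(-694 \right)} = 6 \left(-4 + 21^{2} - 42\right)^{2} - \frac{703}{229} = 6 \left(-4 + 441 - 42\right)^{2} - \frac{703}{229} = 6 \cdot 395^{2} - \frac{703}{229} = 6 \cdot 156025 - \frac{703}{229} = 936150 - \frac{703}{229} = \frac{214377647}{229}$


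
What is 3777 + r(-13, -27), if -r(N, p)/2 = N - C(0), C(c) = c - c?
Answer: 3803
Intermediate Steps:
C(c) = 0
r(N, p) = -2*N (r(N, p) = -2*(N - 1*0) = -2*(N + 0) = -2*N)
3777 + r(-13, -27) = 3777 - 2*(-13) = 3777 + 26 = 3803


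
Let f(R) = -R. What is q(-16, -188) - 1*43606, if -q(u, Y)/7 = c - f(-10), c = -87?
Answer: -42927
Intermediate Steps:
q(u, Y) = 679 (q(u, Y) = -7*(-87 - (-1)*(-10)) = -7*(-87 - 1*10) = -7*(-87 - 10) = -7*(-97) = 679)
q(-16, -188) - 1*43606 = 679 - 1*43606 = 679 - 43606 = -42927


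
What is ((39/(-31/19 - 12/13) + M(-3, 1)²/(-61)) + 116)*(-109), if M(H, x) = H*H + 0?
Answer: -417059288/38491 ≈ -10835.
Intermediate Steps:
M(H, x) = H² (M(H, x) = H² + 0 = H²)
((39/(-31/19 - 12/13) + M(-3, 1)²/(-61)) + 116)*(-109) = ((39/(-31/19 - 12/13) + ((-3)²)²/(-61)) + 116)*(-109) = ((39/(-31*1/19 - 12*1/13) + 9²*(-1/61)) + 116)*(-109) = ((39/(-31/19 - 12/13) + 81*(-1/61)) + 116)*(-109) = ((39/(-631/247) - 81/61) + 116)*(-109) = ((39*(-247/631) - 81/61) + 116)*(-109) = ((-9633/631 - 81/61) + 116)*(-109) = (-638724/38491 + 116)*(-109) = (3826232/38491)*(-109) = -417059288/38491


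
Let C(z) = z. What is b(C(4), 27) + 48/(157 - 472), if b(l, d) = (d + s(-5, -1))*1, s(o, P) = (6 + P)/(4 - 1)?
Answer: 998/35 ≈ 28.514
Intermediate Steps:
s(o, P) = 2 + P/3 (s(o, P) = (6 + P)/3 = (6 + P)*(⅓) = 2 + P/3)
b(l, d) = 5/3 + d (b(l, d) = (d + (2 + (⅓)*(-1)))*1 = (d + (2 - ⅓))*1 = (d + 5/3)*1 = (5/3 + d)*1 = 5/3 + d)
b(C(4), 27) + 48/(157 - 472) = (5/3 + 27) + 48/(157 - 472) = 86/3 + 48/(-315) = 86/3 - 1/315*48 = 86/3 - 16/105 = 998/35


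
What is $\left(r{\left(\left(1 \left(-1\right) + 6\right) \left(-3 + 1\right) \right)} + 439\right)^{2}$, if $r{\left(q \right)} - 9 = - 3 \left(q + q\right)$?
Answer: $258064$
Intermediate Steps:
$r{\left(q \right)} = 9 - 6 q$ ($r{\left(q \right)} = 9 - 3 \left(q + q\right) = 9 - 3 \cdot 2 q = 9 - 6 q$)
$\left(r{\left(\left(1 \left(-1\right) + 6\right) \left(-3 + 1\right) \right)} + 439\right)^{2} = \left(\left(9 - 6 \left(1 \left(-1\right) + 6\right) \left(-3 + 1\right)\right) + 439\right)^{2} = \left(\left(9 - 6 \left(-1 + 6\right) \left(-2\right)\right) + 439\right)^{2} = \left(\left(9 - 6 \cdot 5 \left(-2\right)\right) + 439\right)^{2} = \left(\left(9 - -60\right) + 439\right)^{2} = \left(\left(9 + 60\right) + 439\right)^{2} = \left(69 + 439\right)^{2} = 508^{2} = 258064$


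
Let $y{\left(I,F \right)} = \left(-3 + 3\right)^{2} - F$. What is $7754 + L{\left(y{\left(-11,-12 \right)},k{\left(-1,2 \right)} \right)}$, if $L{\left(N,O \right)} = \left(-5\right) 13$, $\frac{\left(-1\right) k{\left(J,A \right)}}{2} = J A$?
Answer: $7689$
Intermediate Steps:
$k{\left(J,A \right)} = - 2 A J$ ($k{\left(J,A \right)} = - 2 J A = - 2 A J$)
$y{\left(I,F \right)} = - F$ ($y{\left(I,F \right)} = 0^{2} - F = 0 - F = - F$)
$L{\left(N,O \right)} = -65$
$7754 + L{\left(y{\left(-11,-12 \right)},k{\left(-1,2 \right)} \right)} = 7754 - 65 = 7689$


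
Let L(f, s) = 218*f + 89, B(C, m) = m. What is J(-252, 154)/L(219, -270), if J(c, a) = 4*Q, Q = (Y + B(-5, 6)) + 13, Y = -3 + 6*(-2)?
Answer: 16/47831 ≈ 0.00033451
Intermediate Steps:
L(f, s) = 89 + 218*f
Y = -15 (Y = -3 - 12 = -15)
Q = 4 (Q = (-15 + 6) + 13 = -9 + 13 = 4)
J(c, a) = 16 (J(c, a) = 4*4 = 16)
J(-252, 154)/L(219, -270) = 16/(89 + 218*219) = 16/(89 + 47742) = 16/47831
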